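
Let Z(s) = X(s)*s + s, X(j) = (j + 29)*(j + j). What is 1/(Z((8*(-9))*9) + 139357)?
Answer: -1/519702443 ≈ -1.9242e-9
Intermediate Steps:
X(j) = 2*j*(29 + j) (X(j) = (29 + j)*(2*j) = 2*j*(29 + j))
Z(s) = s + 2*s²*(29 + s) (Z(s) = (2*s*(29 + s))*s + s = 2*s²*(29 + s) + s = s + 2*s²*(29 + s))
1/(Z((8*(-9))*9) + 139357) = 1/(((8*(-9))*9)*(1 + 2*((8*(-9))*9)*(29 + (8*(-9))*9)) + 139357) = 1/((-72*9)*(1 + 2*(-72*9)*(29 - 72*9)) + 139357) = 1/(-648*(1 + 2*(-648)*(29 - 648)) + 139357) = 1/(-648*(1 + 2*(-648)*(-619)) + 139357) = 1/(-648*(1 + 802224) + 139357) = 1/(-648*802225 + 139357) = 1/(-519841800 + 139357) = 1/(-519702443) = -1/519702443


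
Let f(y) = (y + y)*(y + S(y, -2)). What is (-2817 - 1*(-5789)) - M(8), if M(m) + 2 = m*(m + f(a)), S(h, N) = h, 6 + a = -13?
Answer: -8642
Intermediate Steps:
a = -19 (a = -6 - 13 = -19)
f(y) = 4*y**2 (f(y) = (y + y)*(y + y) = (2*y)*(2*y) = 4*y**2)
M(m) = -2 + m*(1444 + m) (M(m) = -2 + m*(m + 4*(-19)**2) = -2 + m*(m + 4*361) = -2 + m*(m + 1444) = -2 + m*(1444 + m))
(-2817 - 1*(-5789)) - M(8) = (-2817 - 1*(-5789)) - (-2 + 8**2 + 1444*8) = (-2817 + 5789) - (-2 + 64 + 11552) = 2972 - 1*11614 = 2972 - 11614 = -8642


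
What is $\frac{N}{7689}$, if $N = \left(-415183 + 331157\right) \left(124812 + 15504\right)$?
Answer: $- \frac{357278552}{233} \approx -1.5334 \cdot 10^{6}$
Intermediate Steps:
$N = -11790192216$ ($N = \left(-84026\right) 140316 = -11790192216$)
$\frac{N}{7689} = - \frac{11790192216}{7689} = \left(-11790192216\right) \frac{1}{7689} = - \frac{357278552}{233}$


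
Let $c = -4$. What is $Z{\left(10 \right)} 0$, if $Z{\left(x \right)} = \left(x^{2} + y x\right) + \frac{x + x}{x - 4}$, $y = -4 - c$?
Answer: $0$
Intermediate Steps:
$y = 0$ ($y = -4 - -4 = -4 + 4 = 0$)
$Z{\left(x \right)} = x^{2} + \frac{2 x}{-4 + x}$ ($Z{\left(x \right)} = \left(x^{2} + 0 x\right) + \frac{x + x}{x - 4} = \left(x^{2} + 0\right) + \frac{2 x}{-4 + x} = x^{2} + \frac{2 x}{-4 + x}$)
$Z{\left(10 \right)} 0 = \frac{10 \left(2 + 10^{2} - 40\right)}{-4 + 10} \cdot 0 = \frac{10 \left(2 + 100 - 40\right)}{6} \cdot 0 = 10 \cdot \frac{1}{6} \cdot 62 \cdot 0 = \frac{310}{3} \cdot 0 = 0$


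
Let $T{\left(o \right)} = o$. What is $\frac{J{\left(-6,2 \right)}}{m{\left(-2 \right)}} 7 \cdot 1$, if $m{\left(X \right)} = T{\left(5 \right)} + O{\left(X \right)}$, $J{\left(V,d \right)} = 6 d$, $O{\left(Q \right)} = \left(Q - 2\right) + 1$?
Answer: $42$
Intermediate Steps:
$O{\left(Q \right)} = -1 + Q$ ($O{\left(Q \right)} = \left(-2 + Q\right) + 1 = -1 + Q$)
$m{\left(X \right)} = 4 + X$ ($m{\left(X \right)} = 5 + \left(-1 + X\right) = 4 + X$)
$\frac{J{\left(-6,2 \right)}}{m{\left(-2 \right)}} 7 \cdot 1 = \frac{6 \cdot 2}{4 - 2} \cdot 7 \cdot 1 = \frac{12}{2} \cdot 7 \cdot 1 = 12 \cdot \frac{1}{2} \cdot 7 \cdot 1 = 6 \cdot 7 \cdot 1 = 42 \cdot 1 = 42$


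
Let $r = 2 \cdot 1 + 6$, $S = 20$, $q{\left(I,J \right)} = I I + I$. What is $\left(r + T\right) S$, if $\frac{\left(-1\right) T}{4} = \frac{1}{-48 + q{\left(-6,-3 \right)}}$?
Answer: $\frac{1480}{9} \approx 164.44$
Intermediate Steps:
$q{\left(I,J \right)} = I + I^{2}$ ($q{\left(I,J \right)} = I^{2} + I = I + I^{2}$)
$r = 8$ ($r = 2 + 6 = 8$)
$T = \frac{2}{9}$ ($T = - \frac{4}{-48 - 6 \left(1 - 6\right)} = - \frac{4}{-48 - -30} = - \frac{4}{-48 + 30} = - \frac{4}{-18} = \left(-4\right) \left(- \frac{1}{18}\right) = \frac{2}{9} \approx 0.22222$)
$\left(r + T\right) S = \left(8 + \frac{2}{9}\right) 20 = \frac{74}{9} \cdot 20 = \frac{1480}{9}$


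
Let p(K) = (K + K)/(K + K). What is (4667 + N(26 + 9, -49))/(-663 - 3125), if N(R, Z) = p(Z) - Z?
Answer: -4717/3788 ≈ -1.2452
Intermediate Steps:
p(K) = 1 (p(K) = (2*K)/((2*K)) = (2*K)*(1/(2*K)) = 1)
N(R, Z) = 1 - Z
(4667 + N(26 + 9, -49))/(-663 - 3125) = (4667 + (1 - 1*(-49)))/(-663 - 3125) = (4667 + (1 + 49))/(-3788) = (4667 + 50)*(-1/3788) = 4717*(-1/3788) = -4717/3788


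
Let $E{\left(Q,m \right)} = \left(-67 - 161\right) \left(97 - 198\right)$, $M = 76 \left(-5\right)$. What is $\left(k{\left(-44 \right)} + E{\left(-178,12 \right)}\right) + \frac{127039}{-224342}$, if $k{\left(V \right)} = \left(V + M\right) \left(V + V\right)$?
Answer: $\frac{13536669241}{224342} \approx 60339.0$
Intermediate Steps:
$M = -380$
$k{\left(V \right)} = 2 V \left(-380 + V\right)$ ($k{\left(V \right)} = \left(V - 380\right) \left(V + V\right) = \left(-380 + V\right) 2 V = 2 V \left(-380 + V\right)$)
$E{\left(Q,m \right)} = 23028$ ($E{\left(Q,m \right)} = \left(-228\right) \left(-101\right) = 23028$)
$\left(k{\left(-44 \right)} + E{\left(-178,12 \right)}\right) + \frac{127039}{-224342} = \left(2 \left(-44\right) \left(-380 - 44\right) + 23028\right) + \frac{127039}{-224342} = \left(2 \left(-44\right) \left(-424\right) + 23028\right) + 127039 \left(- \frac{1}{224342}\right) = \left(37312 + 23028\right) - \frac{127039}{224342} = 60340 - \frac{127039}{224342} = \frac{13536669241}{224342}$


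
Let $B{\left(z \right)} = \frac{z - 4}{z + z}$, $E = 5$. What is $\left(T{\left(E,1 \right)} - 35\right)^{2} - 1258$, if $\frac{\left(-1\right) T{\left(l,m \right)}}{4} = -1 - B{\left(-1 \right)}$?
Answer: $-817$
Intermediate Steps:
$B{\left(z \right)} = \frac{-4 + z}{2 z}$
$T{\left(l,m \right)} = 14$ ($T{\left(l,m \right)} = - 4 \left(-1 - \frac{-4 - 1}{2 \left(-1\right)}\right) = - 4 \left(-1 - \frac{1}{2} \left(-1\right) \left(-5\right)\right) = - 4 \left(-1 - \frac{5}{2}\right) = \left(-4\right) \left(- \frac{7}{2}\right) = 14$)
$\left(T{\left(E,1 \right)} - 35\right)^{2} - 1258 = \left(14 - 35\right)^{2} - 1258 = \left(-21\right)^{2} - 1258 = 441 - 1258 = -817$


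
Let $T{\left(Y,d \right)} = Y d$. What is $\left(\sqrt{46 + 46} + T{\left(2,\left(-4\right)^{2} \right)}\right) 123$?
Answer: $3936 + 246 \sqrt{23} \approx 5115.8$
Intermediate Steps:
$\left(\sqrt{46 + 46} + T{\left(2,\left(-4\right)^{2} \right)}\right) 123 = \left(\sqrt{46 + 46} + 2 \left(-4\right)^{2}\right) 123 = \left(\sqrt{92} + 2 \cdot 16\right) 123 = \left(2 \sqrt{23} + 32\right) 123 = \left(32 + 2 \sqrt{23}\right) 123 = 3936 + 246 \sqrt{23}$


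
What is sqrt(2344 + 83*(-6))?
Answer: sqrt(1846) ≈ 42.965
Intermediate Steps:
sqrt(2344 + 83*(-6)) = sqrt(2344 - 498) = sqrt(1846)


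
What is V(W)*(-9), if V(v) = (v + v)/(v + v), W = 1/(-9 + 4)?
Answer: -9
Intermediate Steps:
W = -1/5 (W = 1/(-5) = -1/5 ≈ -0.20000)
V(v) = 1 (V(v) = (2*v)/((2*v)) = (2*v)*(1/(2*v)) = 1)
V(W)*(-9) = 1*(-9) = -9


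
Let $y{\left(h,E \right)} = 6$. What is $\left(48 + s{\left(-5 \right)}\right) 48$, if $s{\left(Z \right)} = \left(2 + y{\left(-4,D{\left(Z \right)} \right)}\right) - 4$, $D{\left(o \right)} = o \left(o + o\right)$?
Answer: $2496$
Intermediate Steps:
$D{\left(o \right)} = 2 o^{2}$ ($D{\left(o \right)} = o 2 o = 2 o^{2}$)
$s{\left(Z \right)} = 4$ ($s{\left(Z \right)} = \left(2 + 6\right) - 4 = 8 - 4 = 4$)
$\left(48 + s{\left(-5 \right)}\right) 48 = \left(48 + 4\right) 48 = 52 \cdot 48 = 2496$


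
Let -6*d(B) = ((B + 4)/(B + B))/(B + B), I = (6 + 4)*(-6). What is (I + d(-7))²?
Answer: 553143361/153664 ≈ 3599.7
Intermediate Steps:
I = -60 (I = 10*(-6) = -60)
d(B) = -(4 + B)/(24*B²) (d(B) = -(B + 4)/(B + B)/(6*(B + B)) = -(4 + B)/((2*B))/(6*(2*B)) = -(4 + B)*(1/(2*B))*1/(2*B)/6 = -(4 + B)/(2*B)*1/(2*B)/6 = -(4 + B)/(24*B²))
(I + d(-7))² = (-60 + (1/24)*(-4 - 1*(-7))/(-7)²)² = (-60 + (1/24)*(1/49)*(-4 + 7))² = (-60 + (1/24)*(1/49)*3)² = (-60 + 1/392)² = (-23519/392)² = 553143361/153664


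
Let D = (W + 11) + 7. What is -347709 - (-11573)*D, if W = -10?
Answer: -255125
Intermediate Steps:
D = 8 (D = (-10 + 11) + 7 = 1 + 7 = 8)
-347709 - (-11573)*D = -347709 - (-11573)*8 = -347709 - 1*(-92584) = -347709 + 92584 = -255125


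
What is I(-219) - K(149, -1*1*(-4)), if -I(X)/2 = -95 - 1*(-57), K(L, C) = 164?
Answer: -88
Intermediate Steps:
I(X) = 76 (I(X) = -2*(-95 - 1*(-57)) = -2*(-95 + 57) = -2*(-38) = 76)
I(-219) - K(149, -1*1*(-4)) = 76 - 1*164 = 76 - 164 = -88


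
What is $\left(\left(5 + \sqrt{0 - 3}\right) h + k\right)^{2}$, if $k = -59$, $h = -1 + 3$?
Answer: $2389 - 196 i \sqrt{3} \approx 2389.0 - 339.48 i$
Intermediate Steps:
$h = 2$
$\left(\left(5 + \sqrt{0 - 3}\right) h + k\right)^{2} = \left(\left(5 + \sqrt{0 - 3}\right) 2 - 59\right)^{2} = \left(\left(5 + \sqrt{-3}\right) 2 - 59\right)^{2} = \left(\left(5 + i \sqrt{3}\right) 2 - 59\right)^{2} = \left(\left(10 + 2 i \sqrt{3}\right) - 59\right)^{2} = \left(-49 + 2 i \sqrt{3}\right)^{2}$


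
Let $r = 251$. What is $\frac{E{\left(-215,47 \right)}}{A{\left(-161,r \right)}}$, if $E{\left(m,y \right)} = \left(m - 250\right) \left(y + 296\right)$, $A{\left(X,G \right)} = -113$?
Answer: $\frac{159495}{113} \approx 1411.5$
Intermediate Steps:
$E{\left(m,y \right)} = \left(-250 + m\right) \left(296 + y\right)$
$\frac{E{\left(-215,47 \right)}}{A{\left(-161,r \right)}} = \frac{-74000 - 11750 + 296 \left(-215\right) - 10105}{-113} = \left(-74000 - 11750 - 63640 - 10105\right) \left(- \frac{1}{113}\right) = \left(-159495\right) \left(- \frac{1}{113}\right) = \frac{159495}{113}$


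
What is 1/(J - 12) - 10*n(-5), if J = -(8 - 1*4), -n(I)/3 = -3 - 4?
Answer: -3361/16 ≈ -210.06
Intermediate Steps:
n(I) = 21 (n(I) = -3*(-3 - 4) = -3*(-7) = 21)
J = -4 (J = -(8 - 4) = -1*4 = -4)
1/(J - 12) - 10*n(-5) = 1/(-4 - 12) - 10*21 = 1/(-16) - 210 = -1/16 - 210 = -3361/16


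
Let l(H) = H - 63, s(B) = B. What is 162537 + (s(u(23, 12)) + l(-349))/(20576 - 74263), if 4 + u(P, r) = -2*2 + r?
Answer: 8726124327/53687 ≈ 1.6254e+5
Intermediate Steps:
u(P, r) = -8 + r (u(P, r) = -4 + (-2*2 + r) = -4 + (-4 + r) = -8 + r)
l(H) = -63 + H
162537 + (s(u(23, 12)) + l(-349))/(20576 - 74263) = 162537 + ((-8 + 12) + (-63 - 349))/(20576 - 74263) = 162537 + (4 - 412)/(-53687) = 162537 - 408*(-1/53687) = 162537 + 408/53687 = 8726124327/53687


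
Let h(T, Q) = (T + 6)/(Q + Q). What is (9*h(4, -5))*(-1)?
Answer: 9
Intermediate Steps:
h(T, Q) = (6 + T)/(2*Q) (h(T, Q) = (6 + T)/((2*Q)) = (6 + T)*(1/(2*Q)) = (6 + T)/(2*Q))
(9*h(4, -5))*(-1) = (9*((1/2)*(6 + 4)/(-5)))*(-1) = (9*((1/2)*(-1/5)*10))*(-1) = (9*(-1))*(-1) = -9*(-1) = 9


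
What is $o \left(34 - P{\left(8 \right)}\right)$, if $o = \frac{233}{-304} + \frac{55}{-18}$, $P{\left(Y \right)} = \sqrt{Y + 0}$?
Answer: $- \frac{177769}{1368} + \frac{10457 \sqrt{2}}{1368} \approx -119.14$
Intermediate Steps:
$P{\left(Y \right)} = \sqrt{Y}$
$o = - \frac{10457}{2736}$ ($o = 233 \left(- \frac{1}{304}\right) + 55 \left(- \frac{1}{18}\right) = - \frac{233}{304} - \frac{55}{18} = - \frac{10457}{2736} \approx -3.822$)
$o \left(34 - P{\left(8 \right)}\right) = - \frac{10457 \left(34 - \sqrt{8}\right)}{2736} = - \frac{10457 \left(34 - 2 \sqrt{2}\right)}{2736} = - \frac{177769}{1368} + \frac{10457 \sqrt{2}}{1368}$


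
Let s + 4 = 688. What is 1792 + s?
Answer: 2476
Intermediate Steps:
s = 684 (s = -4 + 688 = 684)
1792 + s = 1792 + 684 = 2476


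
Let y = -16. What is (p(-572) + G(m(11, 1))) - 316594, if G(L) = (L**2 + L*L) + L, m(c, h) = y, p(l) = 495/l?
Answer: -16437141/52 ≈ -3.1610e+5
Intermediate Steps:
m(c, h) = -16
G(L) = L + 2*L**2 (G(L) = (L**2 + L**2) + L = 2*L**2 + L = L + 2*L**2)
(p(-572) + G(m(11, 1))) - 316594 = (495/(-572) - 16*(1 + 2*(-16))) - 316594 = (495*(-1/572) - 16*(1 - 32)) - 316594 = (-45/52 - 16*(-31)) - 316594 = (-45/52 + 496) - 316594 = 25747/52 - 316594 = -16437141/52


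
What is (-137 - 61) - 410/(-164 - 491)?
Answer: -25856/131 ≈ -197.37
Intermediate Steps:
(-137 - 61) - 410/(-164 - 491) = -198 - 410/(-655) = -198 - 1/655*(-410) = -198 + 82/131 = -25856/131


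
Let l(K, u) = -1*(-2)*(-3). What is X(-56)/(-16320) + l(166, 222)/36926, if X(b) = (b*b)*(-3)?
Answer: 904432/1569355 ≈ 0.57631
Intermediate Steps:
X(b) = -3*b² (X(b) = b²*(-3) = -3*b²)
l(K, u) = -6 (l(K, u) = 2*(-3) = -6)
X(-56)/(-16320) + l(166, 222)/36926 = -3*(-56)²/(-16320) - 6/36926 = -3*3136*(-1/16320) - 6*1/36926 = -9408*(-1/16320) - 3/18463 = 49/85 - 3/18463 = 904432/1569355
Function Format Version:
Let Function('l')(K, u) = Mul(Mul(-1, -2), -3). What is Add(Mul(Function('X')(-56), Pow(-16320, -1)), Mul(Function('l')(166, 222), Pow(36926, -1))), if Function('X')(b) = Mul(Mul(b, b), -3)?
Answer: Rational(904432, 1569355) ≈ 0.57631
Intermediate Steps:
Function('X')(b) = Mul(-3, Pow(b, 2)) (Function('X')(b) = Mul(Pow(b, 2), -3) = Mul(-3, Pow(b, 2)))
Function('l')(K, u) = -6 (Function('l')(K, u) = Mul(2, -3) = -6)
Add(Mul(Function('X')(-56), Pow(-16320, -1)), Mul(Function('l')(166, 222), Pow(36926, -1))) = Add(Mul(Mul(-3, Pow(-56, 2)), Pow(-16320, -1)), Mul(-6, Pow(36926, -1))) = Add(Mul(Mul(-3, 3136), Rational(-1, 16320)), Mul(-6, Rational(1, 36926))) = Add(Mul(-9408, Rational(-1, 16320)), Rational(-3, 18463)) = Add(Rational(49, 85), Rational(-3, 18463)) = Rational(904432, 1569355)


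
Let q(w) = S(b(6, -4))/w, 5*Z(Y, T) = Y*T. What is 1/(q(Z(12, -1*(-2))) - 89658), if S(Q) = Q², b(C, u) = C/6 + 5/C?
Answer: -864/77463907 ≈ -1.1154e-5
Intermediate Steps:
b(C, u) = 5/C + C/6 (b(C, u) = C*(⅙) + 5/C = C/6 + 5/C = 5/C + C/6)
Z(Y, T) = T*Y/5 (Z(Y, T) = (Y*T)/5 = (T*Y)/5 = T*Y/5)
q(w) = 121/(36*w) (q(w) = (5/6 + (⅙)*6)²/w = (5*(⅙) + 1)²/w = (⅚ + 1)²/w = (11/6)²/w = 121/(36*w))
1/(q(Z(12, -1*(-2))) - 89658) = 1/(121/(36*(((⅕)*(-1*(-2))*12))) - 89658) = 1/(121/(36*(((⅕)*2*12))) - 89658) = 1/(121/(36*(24/5)) - 89658) = 1/((121/36)*(5/24) - 89658) = 1/(605/864 - 89658) = 1/(-77463907/864) = -864/77463907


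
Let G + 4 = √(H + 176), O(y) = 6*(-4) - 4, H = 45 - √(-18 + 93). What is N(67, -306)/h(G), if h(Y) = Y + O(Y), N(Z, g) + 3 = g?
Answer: 309/(32 - √(221 - 5*√3)) ≈ 17.730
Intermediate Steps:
H = 45 - 5*√3 (H = 45 - √75 = 45 - 5*√3 ≈ 36.340)
N(Z, g) = -3 + g
O(y) = -28 (O(y) = -24 - 4 = -28)
G = -4 + √(221 - 5*√3) (G = -4 + √((45 - 5*√3) + 176) = -4 + √(221 - 5*√3) ≈ 10.572)
h(Y) = -28 + Y (h(Y) = Y - 28 = -28 + Y)
N(67, -306)/h(G) = (-3 - 306)/(-28 + (-4 + √(221 - 5*√3))) = -309/(-32 + √(221 - 5*√3))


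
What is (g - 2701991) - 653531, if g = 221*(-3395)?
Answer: -4105817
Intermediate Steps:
g = -750295
(g - 2701991) - 653531 = (-750295 - 2701991) - 653531 = -3452286 - 653531 = -4105817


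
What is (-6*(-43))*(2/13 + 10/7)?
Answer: 37152/91 ≈ 408.26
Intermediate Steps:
(-6*(-43))*(2/13 + 10/7) = 258*(2*(1/13) + 10*(⅐)) = 258*(2/13 + 10/7) = 258*(144/91) = 37152/91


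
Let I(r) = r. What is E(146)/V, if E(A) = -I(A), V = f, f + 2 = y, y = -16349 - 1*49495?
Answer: 1/451 ≈ 0.0022173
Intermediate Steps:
y = -65844 (y = -16349 - 49495 = -65844)
f = -65846 (f = -2 - 65844 = -65846)
V = -65846
E(A) = -A
E(146)/V = -1*146/(-65846) = -146*(-1/65846) = 1/451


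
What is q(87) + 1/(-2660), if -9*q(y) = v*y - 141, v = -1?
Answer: 202157/7980 ≈ 25.333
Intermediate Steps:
q(y) = 47/3 + y/9 (q(y) = -(-y - 141)/9 = -(-141 - y)/9 = 47/3 + y/9)
q(87) + 1/(-2660) = (47/3 + (1/9)*87) + 1/(-2660) = (47/3 + 29/3) - 1/2660 = 76/3 - 1/2660 = 202157/7980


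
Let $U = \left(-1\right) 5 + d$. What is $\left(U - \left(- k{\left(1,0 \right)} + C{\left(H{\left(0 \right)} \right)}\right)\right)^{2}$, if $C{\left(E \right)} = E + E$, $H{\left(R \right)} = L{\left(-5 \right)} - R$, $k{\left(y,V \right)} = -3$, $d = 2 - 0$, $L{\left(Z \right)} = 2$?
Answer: $100$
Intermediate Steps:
$d = 2$ ($d = 2 + 0 = 2$)
$H{\left(R \right)} = 2 - R$
$C{\left(E \right)} = 2 E$
$U = -3$ ($U = \left(-1\right) 5 + 2 = -5 + 2 = -3$)
$\left(U - \left(- k{\left(1,0 \right)} + C{\left(H{\left(0 \right)} \right)}\right)\right)^{2} = \left(-3 - \left(3 + 2 \left(2 - 0\right)\right)\right)^{2} = \left(-3 - \left(3 + 2 \left(2 + 0\right)\right)\right)^{2} = \left(-3 - \left(3 + 2 \cdot 2\right)\right)^{2} = \left(-3 - 7\right)^{2} = \left(-10\right)^{2} = 100$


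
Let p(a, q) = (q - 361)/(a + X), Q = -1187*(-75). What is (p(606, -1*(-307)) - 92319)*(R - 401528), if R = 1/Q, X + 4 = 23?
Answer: 687508510499685457/18546875 ≈ 3.7069e+10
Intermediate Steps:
X = 19 (X = -4 + 23 = 19)
Q = 89025
p(a, q) = (-361 + q)/(19 + a) (p(a, q) = (q - 361)/(a + 19) = (-361 + q)/(19 + a))
R = 1/89025 ≈ 1.1233e-5
(p(606, -1*(-307)) - 92319)*(R - 401528) = ((-361 - 1*(-307))/(19 + 606) - 92319)*(1/89025 - 401528) = ((-361 + 307)/625 - 92319)*(-35746030199/89025) = ((1/625)*(-54) - 92319)*(-35746030199/89025) = (-54/625 - 92319)*(-35746030199/89025) = -57699429/625*(-35746030199/89025) = 687508510499685457/18546875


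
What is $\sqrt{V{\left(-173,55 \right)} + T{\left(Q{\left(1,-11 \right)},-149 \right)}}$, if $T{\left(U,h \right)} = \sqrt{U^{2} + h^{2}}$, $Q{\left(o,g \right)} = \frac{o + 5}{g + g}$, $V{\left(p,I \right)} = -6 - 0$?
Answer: $\frac{\sqrt{-726 + 11 \sqrt{2686330}}}{11} \approx 11.958$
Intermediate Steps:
$V{\left(p,I \right)} = -6$ ($V{\left(p,I \right)} = -6 + 0 = -6$)
$Q{\left(o,g \right)} = \frac{5 + o}{2 g}$
$\sqrt{V{\left(-173,55 \right)} + T{\left(Q{\left(1,-11 \right)},-149 \right)}} = \sqrt{-6 + \sqrt{\left(\frac{5 + 1}{2 \left(-11\right)}\right)^{2} + \left(-149\right)^{2}}} = \sqrt{-6 + \sqrt{\left(\frac{1}{2} \left(- \frac{1}{11}\right) 6\right)^{2} + 22201}} = \sqrt{-6 + \sqrt{\left(- \frac{3}{11}\right)^{2} + 22201}} = \sqrt{-6 + \sqrt{\frac{9}{121} + 22201}} = \sqrt{-6 + \sqrt{\frac{2686330}{121}}} = \sqrt{-6 + \frac{\sqrt{2686330}}{11}}$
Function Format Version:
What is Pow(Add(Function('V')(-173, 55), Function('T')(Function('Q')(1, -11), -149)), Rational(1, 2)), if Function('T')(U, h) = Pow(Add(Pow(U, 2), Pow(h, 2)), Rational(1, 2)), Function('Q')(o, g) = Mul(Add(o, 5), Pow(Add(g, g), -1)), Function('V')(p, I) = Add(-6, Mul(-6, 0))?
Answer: Mul(Rational(1, 11), Pow(Add(-726, Mul(11, Pow(2686330, Rational(1, 2)))), Rational(1, 2))) ≈ 11.958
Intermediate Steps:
Function('V')(p, I) = -6 (Function('V')(p, I) = Add(-6, 0) = -6)
Function('Q')(o, g) = Mul(Rational(1, 2), Pow(g, -1), Add(5, o)) (Function('Q')(o, g) = Mul(Add(5, o), Pow(Mul(2, g), -1)) = Mul(Add(5, o), Mul(Rational(1, 2), Pow(g, -1))) = Mul(Rational(1, 2), Pow(g, -1), Add(5, o)))
Pow(Add(Function('V')(-173, 55), Function('T')(Function('Q')(1, -11), -149)), Rational(1, 2)) = Pow(Add(-6, Pow(Add(Pow(Mul(Rational(1, 2), Pow(-11, -1), Add(5, 1)), 2), Pow(-149, 2)), Rational(1, 2))), Rational(1, 2)) = Pow(Add(-6, Pow(Add(Pow(Mul(Rational(1, 2), Rational(-1, 11), 6), 2), 22201), Rational(1, 2))), Rational(1, 2)) = Pow(Add(-6, Pow(Add(Pow(Rational(-3, 11), 2), 22201), Rational(1, 2))), Rational(1, 2)) = Pow(Add(-6, Pow(Add(Rational(9, 121), 22201), Rational(1, 2))), Rational(1, 2)) = Pow(Add(-6, Pow(Rational(2686330, 121), Rational(1, 2))), Rational(1, 2)) = Pow(Add(-6, Mul(Rational(1, 11), Pow(2686330, Rational(1, 2)))), Rational(1, 2))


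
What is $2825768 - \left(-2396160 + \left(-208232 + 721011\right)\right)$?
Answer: $4709149$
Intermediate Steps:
$2825768 - \left(-2396160 + \left(-208232 + 721011\right)\right) = 2825768 - \left(-2396160 + 512779\right) = 2825768 - -1883381 = 2825768 + 1883381 = 4709149$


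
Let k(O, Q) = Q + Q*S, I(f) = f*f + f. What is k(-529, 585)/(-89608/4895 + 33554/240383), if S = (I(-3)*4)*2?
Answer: -3066307519275/1943272094 ≈ -1577.9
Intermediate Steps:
I(f) = f + f² (I(f) = f² + f = f + f²)
S = 48 (S = (-3*(1 - 3)*4)*2 = (-3*(-2)*4)*2 = (6*4)*2 = 24*2 = 48)
k(O, Q) = 49*Q (k(O, Q) = Q + Q*48 = Q + 48*Q = 49*Q)
k(-529, 585)/(-89608/4895 + 33554/240383) = (49*585)/(-89608/4895 + 33554/240383) = 28665/(-89608*1/4895 + 33554*(1/240383)) = 28665/(-89608/4895 + 33554/240383) = 28665/(-1943272094/106970435) = 28665*(-106970435/1943272094) = -3066307519275/1943272094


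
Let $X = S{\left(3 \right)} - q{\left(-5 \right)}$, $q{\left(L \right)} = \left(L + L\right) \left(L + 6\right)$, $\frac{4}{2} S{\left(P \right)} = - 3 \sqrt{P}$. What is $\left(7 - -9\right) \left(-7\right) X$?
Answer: $-1120 + 168 \sqrt{3} \approx -829.02$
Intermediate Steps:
$S{\left(P \right)} = - \frac{3 \sqrt{P}}{2}$ ($S{\left(P \right)} = \frac{\left(-3\right) \sqrt{P}}{2} = - \frac{3 \sqrt{P}}{2}$)
$q{\left(L \right)} = 2 L \left(6 + L\right)$
$X = 10 - \frac{3 \sqrt{3}}{2}$ ($X = - \frac{3 \sqrt{3}}{2} - 2 \left(-5\right) \left(6 - 5\right) = - \frac{3 \sqrt{3}}{2} - 2 \left(-5\right) 1 = - \frac{3 \sqrt{3}}{2} - -10 = - \frac{3 \sqrt{3}}{2} + 10 = 10 - \frac{3 \sqrt{3}}{2} \approx 7.4019$)
$\left(7 - -9\right) \left(-7\right) X = \left(7 - -9\right) \left(-7\right) \left(10 - \frac{3 \sqrt{3}}{2}\right) = \left(7 + 9\right) \left(-7\right) \left(10 - \frac{3 \sqrt{3}}{2}\right) = 16 \left(-7\right) \left(10 - \frac{3 \sqrt{3}}{2}\right) = - 112 \left(10 - \frac{3 \sqrt{3}}{2}\right) = -1120 + 168 \sqrt{3}$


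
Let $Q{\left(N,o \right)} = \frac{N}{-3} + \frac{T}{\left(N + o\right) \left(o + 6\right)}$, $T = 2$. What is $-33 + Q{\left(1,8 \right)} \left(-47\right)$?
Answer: $- \frac{1139}{63} \approx -18.079$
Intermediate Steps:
$Q{\left(N,o \right)} = - \frac{N}{3} + \frac{2}{\left(6 + o\right) \left(N + o\right)}$ ($Q{\left(N,o \right)} = \frac{N}{-3} + \frac{2}{\left(N + o\right) \left(o + 6\right)} = N \left(- \frac{1}{3}\right) + \frac{2}{\left(N + o\right) \left(6 + o\right)} = - \frac{N}{3} + \frac{2}{\left(6 + o\right) \left(N + o\right)}$)
$-33 + Q{\left(1,8 \right)} \left(-47\right) = -33 + \frac{6 - 6 \cdot 1^{2} - 1 \cdot 8^{2} - 8 \cdot 1^{2} - 6 \cdot 8}{3 \left(8^{2} + 6 \cdot 1 + 6 \cdot 8 + 1 \cdot 8\right)} \left(-47\right) = -33 + \frac{6 - 6 - 1 \cdot 64 - 8 \cdot 1 - 48}{3 \left(64 + 6 + 48 + 8\right)} \left(-47\right) = -33 + \frac{6 - 6 - 64 - 8 - 48}{3 \cdot 126} \left(-47\right) = -33 + \frac{1}{3} \cdot \frac{1}{126} \left(-120\right) \left(-47\right) = -33 - - \frac{940}{63} = -33 + \frac{940}{63} = - \frac{1139}{63}$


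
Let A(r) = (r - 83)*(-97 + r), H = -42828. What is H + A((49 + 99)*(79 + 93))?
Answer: 643391079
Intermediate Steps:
A(r) = (-97 + r)*(-83 + r) (A(r) = (-83 + r)*(-97 + r) = (-97 + r)*(-83 + r))
H + A((49 + 99)*(79 + 93)) = -42828 + (8051 + ((49 + 99)*(79 + 93))² - 180*(49 + 99)*(79 + 93)) = -42828 + (8051 + (148*172)² - 26640*172) = -42828 + (8051 + 25456² - 180*25456) = -42828 + (8051 + 648007936 - 4582080) = -42828 + 643433907 = 643391079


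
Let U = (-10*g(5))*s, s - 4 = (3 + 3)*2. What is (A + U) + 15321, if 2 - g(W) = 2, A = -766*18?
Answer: 1533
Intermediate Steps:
A = -13788
g(W) = 0 (g(W) = 2 - 1*2 = 2 - 2 = 0)
s = 16 (s = 4 + (3 + 3)*2 = 4 + 6*2 = 4 + 12 = 16)
U = 0 (U = -10*0*16 = 0*16 = 0)
(A + U) + 15321 = (-13788 + 0) + 15321 = -13788 + 15321 = 1533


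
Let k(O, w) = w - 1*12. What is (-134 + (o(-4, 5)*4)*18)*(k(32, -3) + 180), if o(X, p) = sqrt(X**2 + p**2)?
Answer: -22110 + 11880*sqrt(41) ≈ 53959.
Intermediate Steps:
k(O, w) = -12 + w (k(O, w) = w - 12 = -12 + w)
(-134 + (o(-4, 5)*4)*18)*(k(32, -3) + 180) = (-134 + (sqrt((-4)**2 + 5**2)*4)*18)*((-12 - 3) + 180) = (-134 + (sqrt(16 + 25)*4)*18)*(-15 + 180) = (-134 + (sqrt(41)*4)*18)*165 = (-134 + (4*sqrt(41))*18)*165 = (-134 + 72*sqrt(41))*165 = -22110 + 11880*sqrt(41)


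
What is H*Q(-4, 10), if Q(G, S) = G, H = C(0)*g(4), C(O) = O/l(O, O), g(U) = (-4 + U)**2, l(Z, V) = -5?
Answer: 0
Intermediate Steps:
C(O) = -O/5 (C(O) = O/(-5) = O*(-1/5) = -O/5)
H = 0 (H = (-1/5*0)*(-4 + 4)**2 = 0*0**2 = 0*0 = 0)
H*Q(-4, 10) = 0*(-4) = 0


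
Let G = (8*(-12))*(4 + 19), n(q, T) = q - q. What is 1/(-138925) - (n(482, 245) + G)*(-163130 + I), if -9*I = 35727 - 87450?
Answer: -48276668671201/138925 ≈ -3.4750e+8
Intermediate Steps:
n(q, T) = 0
G = -2208 (G = -96*23 = -2208)
I = 5747 (I = -(35727 - 87450)/9 = -⅑*(-51723) = 5747)
1/(-138925) - (n(482, 245) + G)*(-163130 + I) = 1/(-138925) - (0 - 2208)*(-163130 + 5747) = -1/138925 - (-2208)*(-157383) = -1/138925 - 1*347501664 = -1/138925 - 347501664 = -48276668671201/138925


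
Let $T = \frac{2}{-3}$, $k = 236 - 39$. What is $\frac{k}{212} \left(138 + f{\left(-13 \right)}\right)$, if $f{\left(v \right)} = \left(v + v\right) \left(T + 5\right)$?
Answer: $\frac{3743}{159} \approx 23.541$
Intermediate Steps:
$k = 197$ ($k = 236 - 39 = 197$)
$T = - \frac{2}{3}$ ($T = 2 \left(- \frac{1}{3}\right) = - \frac{2}{3} \approx -0.66667$)
$f{\left(v \right)} = \frac{26 v}{3}$ ($f{\left(v \right)} = \left(v + v\right) \left(- \frac{2}{3} + 5\right) = 2 v \frac{13}{3} = \frac{26 v}{3}$)
$\frac{k}{212} \left(138 + f{\left(-13 \right)}\right) = \frac{197}{212} \left(138 + \frac{26}{3} \left(-13\right)\right) = 197 \cdot \frac{1}{212} \left(138 - \frac{338}{3}\right) = \frac{197}{212} \cdot \frac{76}{3} = \frac{3743}{159}$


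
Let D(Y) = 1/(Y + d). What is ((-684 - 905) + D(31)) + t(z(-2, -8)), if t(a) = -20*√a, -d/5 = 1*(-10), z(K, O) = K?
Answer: -128708/81 - 20*I*√2 ≈ -1589.0 - 28.284*I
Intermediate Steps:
d = 50 (d = -5*(-10) = 50)
D(Y) = 1/(50 + Y) (D(Y) = 1/(Y + 50) = 1/(50 + Y))
((-684 - 905) + D(31)) + t(z(-2, -8)) = ((-684 - 905) + 1/(50 + 31)) - 20*I*√2 = (-1589 + 1/81) - 20*I*√2 = -128708/81 - 20*I*√2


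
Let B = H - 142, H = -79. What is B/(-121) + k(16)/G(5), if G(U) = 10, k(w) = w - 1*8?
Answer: 1589/605 ≈ 2.6264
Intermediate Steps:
k(w) = -8 + w (k(w) = w - 8 = -8 + w)
B = -221 (B = -79 - 142 = -221)
B/(-121) + k(16)/G(5) = -221/(-121) + (-8 + 16)/10 = -221*(-1/121) + 8*(1/10) = 221/121 + 4/5 = 1589/605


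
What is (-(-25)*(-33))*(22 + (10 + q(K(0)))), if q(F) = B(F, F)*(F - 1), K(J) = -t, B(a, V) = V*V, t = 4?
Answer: 39600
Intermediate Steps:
B(a, V) = V²
K(J) = -4 (K(J) = -1*4 = -4)
q(F) = F²*(-1 + F) (q(F) = F²*(F - 1) = F²*(-1 + F))
(-(-25)*(-33))*(22 + (10 + q(K(0)))) = (-(-25)*(-33))*(22 + (10 + (-4)²*(-1 - 4))) = (-25*33)*(22 + (10 + 16*(-5))) = -825*(22 + (10 - 80)) = -825*(22 - 70) = -825*(-48) = 39600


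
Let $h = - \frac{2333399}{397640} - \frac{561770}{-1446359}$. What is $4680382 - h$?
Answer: $\frac{2691832153400855761}{575130192760} \approx 4.6804 \cdot 10^{6}$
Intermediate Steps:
$h = - \frac{3151550421441}{575130192760}$ ($h = \left(-2333399\right) \frac{1}{397640} - - \frac{561770}{1446359} = - \frac{2333399}{397640} + \frac{561770}{1446359} = - \frac{3151550421441}{575130192760} \approx -5.4797$)
$4680382 - h = 4680382 - - \frac{3151550421441}{575130192760} = 4680382 + \frac{3151550421441}{575130192760} = \frac{2691832153400855761}{575130192760}$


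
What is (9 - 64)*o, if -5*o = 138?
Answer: 1518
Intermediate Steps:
o = -138/5 (o = -⅕*138 = -138/5 ≈ -27.600)
(9 - 64)*o = (9 - 64)*(-138/5) = -55*(-138/5) = 1518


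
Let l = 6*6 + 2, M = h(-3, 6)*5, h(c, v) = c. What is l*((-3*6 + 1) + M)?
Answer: -1216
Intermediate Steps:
M = -15 (M = -3*5 = -15)
l = 38 (l = 36 + 2 = 38)
l*((-3*6 + 1) + M) = 38*((-3*6 + 1) - 15) = 38*((-18 + 1) - 15) = 38*(-17 - 15) = 38*(-32) = -1216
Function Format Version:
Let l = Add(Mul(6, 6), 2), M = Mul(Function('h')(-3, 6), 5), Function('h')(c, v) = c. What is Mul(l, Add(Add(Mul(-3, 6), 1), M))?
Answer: -1216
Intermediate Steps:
M = -15 (M = Mul(-3, 5) = -15)
l = 38 (l = Add(36, 2) = 38)
Mul(l, Add(Add(Mul(-3, 6), 1), M)) = Mul(38, Add(Add(Mul(-3, 6), 1), -15)) = Mul(38, Add(Add(-18, 1), -15)) = Mul(38, Add(-17, -15)) = Mul(38, -32) = -1216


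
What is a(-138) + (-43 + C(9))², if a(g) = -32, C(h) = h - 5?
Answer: 1489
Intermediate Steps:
C(h) = -5 + h
a(-138) + (-43 + C(9))² = -32 + (-43 + (-5 + 9))² = -32 + (-43 + 4)² = -32 + (-39)² = -32 + 1521 = 1489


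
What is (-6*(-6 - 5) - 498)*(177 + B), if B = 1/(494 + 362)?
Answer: -8181702/107 ≈ -76465.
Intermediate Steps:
B = 1/856 ≈ 0.0011682
(-6*(-6 - 5) - 498)*(177 + B) = (-6*(-6 - 5) - 498)*(177 + 1/856) = (-6*(-11) - 498)*(151513/856) = (66 - 498)*(151513/856) = -432*151513/856 = -8181702/107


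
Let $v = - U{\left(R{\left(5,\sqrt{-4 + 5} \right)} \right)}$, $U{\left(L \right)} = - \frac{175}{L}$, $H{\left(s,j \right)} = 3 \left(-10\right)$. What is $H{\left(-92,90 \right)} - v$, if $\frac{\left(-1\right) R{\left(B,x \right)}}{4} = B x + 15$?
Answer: $- \frac{445}{16} \approx -27.813$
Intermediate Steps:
$H{\left(s,j \right)} = -30$
$R{\left(B,x \right)} = -60 - 4 B x$ ($R{\left(B,x \right)} = - 4 \left(B x + 15\right) = - 4 \left(15 + B x\right) = -60 - 4 B x$)
$v = - \frac{35}{16}$ ($v = - \frac{-175}{-60 - 20 \sqrt{-4 + 5}} = - \frac{-175}{-60 - 20 \sqrt{1}} = - \frac{-175}{-60 - 20 \cdot 1} = - \frac{-175}{-60 - 20} = - \frac{-175}{-80} = - \frac{\left(-175\right) \left(-1\right)}{80} = \left(-1\right) \frac{35}{16} = - \frac{35}{16} \approx -2.1875$)
$H{\left(-92,90 \right)} - v = -30 - - \frac{35}{16} = -30 + \frac{35}{16} = - \frac{445}{16}$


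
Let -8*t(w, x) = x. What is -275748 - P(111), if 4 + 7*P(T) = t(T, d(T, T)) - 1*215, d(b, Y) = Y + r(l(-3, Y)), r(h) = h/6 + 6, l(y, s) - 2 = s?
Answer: -92640001/336 ≈ -2.7571e+5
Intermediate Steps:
l(y, s) = 2 + s
r(h) = 6 + h/6 (r(h) = h/6 + 6 = 6 + h/6)
d(b, Y) = 19/3 + 7*Y/6 (d(b, Y) = Y + (6 + (2 + Y)/6) = Y + (6 + (⅓ + Y/6)) = Y + (19/3 + Y/6) = 19/3 + 7*Y/6)
t(w, x) = -x/8
P(T) = -5275/168 - T/48 (P(T) = -4/7 + (-(19/3 + 7*T/6)/8 - 1*215)/7 = -4/7 + ((-19/24 - 7*T/48) - 215)/7 = -4/7 + (-5179/24 - 7*T/48)/7 = -4/7 + (-5179/168 - T/48) = -5275/168 - T/48)
-275748 - P(111) = -275748 - (-5275/168 - 1/48*111) = -275748 - (-5275/168 - 37/16) = -275748 - 1*(-11327/336) = -275748 + 11327/336 = -92640001/336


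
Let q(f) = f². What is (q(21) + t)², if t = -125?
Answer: 99856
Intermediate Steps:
(q(21) + t)² = (21² - 125)² = (441 - 125)² = 316² = 99856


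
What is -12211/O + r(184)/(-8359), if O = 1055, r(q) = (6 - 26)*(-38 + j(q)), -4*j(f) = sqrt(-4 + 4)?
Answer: -102873549/8818745 ≈ -11.665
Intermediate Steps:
j(f) = 0 (j(f) = -sqrt(-4 + 4)/4 = -sqrt(0)/4 = -1/4*0 = 0)
r(q) = 760 (r(q) = (6 - 26)*(-38 + 0) = -20*(-38) = 760)
-12211/O + r(184)/(-8359) = -12211/1055 + 760/(-8359) = -12211*1/1055 + 760*(-1/8359) = -12211/1055 - 760/8359 = -102873549/8818745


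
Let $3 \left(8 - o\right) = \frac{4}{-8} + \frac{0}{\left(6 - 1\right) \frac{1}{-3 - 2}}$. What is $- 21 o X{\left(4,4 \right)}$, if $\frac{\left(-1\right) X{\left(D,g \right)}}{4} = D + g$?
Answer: $5488$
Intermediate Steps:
$X{\left(D,g \right)} = - 4 D - 4 g$ ($X{\left(D,g \right)} = - 4 \left(D + g\right) = - 4 D - 4 g$)
$o = \frac{49}{6}$ ($o = 8 - \frac{\frac{4}{-8} + \frac{0}{\left(6 - 1\right) \frac{1}{-3 - 2}}}{3} = 8 - \frac{4 \left(- \frac{1}{8}\right) + \frac{0}{5 \frac{1}{-5}}}{3} = 8 - \frac{- \frac{1}{2} + \frac{0}{5 \left(- \frac{1}{5}\right)}}{3} = 8 - \frac{- \frac{1}{2} + \frac{0}{-1}}{3} = 8 - \frac{- \frac{1}{2} + 0 \left(-1\right)}{3} = 8 - \frac{- \frac{1}{2} + 0}{3} = 8 - - \frac{1}{6} = 8 + \frac{1}{6} = \frac{49}{6} \approx 8.1667$)
$- 21 o X{\left(4,4 \right)} = \left(-21\right) \frac{49}{6} \left(\left(-4\right) 4 - 16\right) = - \frac{343 \left(-16 - 16\right)}{2} = \left(- \frac{343}{2}\right) \left(-32\right) = 5488$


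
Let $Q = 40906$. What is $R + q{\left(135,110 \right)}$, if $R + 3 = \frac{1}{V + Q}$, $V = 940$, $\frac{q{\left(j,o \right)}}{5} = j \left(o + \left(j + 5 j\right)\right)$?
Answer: $\frac{25986240463}{41846} \approx 6.21 \cdot 10^{5}$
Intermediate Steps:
$q{\left(j,o \right)} = 5 j \left(o + 6 j\right)$ ($q{\left(j,o \right)} = 5 j \left(o + \left(j + 5 j\right)\right) = 5 j \left(o + 6 j\right)$)
$R = - \frac{125537}{41846}$ ($R = -3 + \frac{1}{940 + 40906} = -3 + \frac{1}{41846} = - \frac{125537}{41846} \approx -3.0$)
$R + q{\left(135,110 \right)} = - \frac{125537}{41846} + 5 \cdot 135 \left(110 + 6 \cdot 135\right) = - \frac{125537}{41846} + 5 \cdot 135 \left(110 + 810\right) = - \frac{125537}{41846} + 5 \cdot 135 \cdot 920 = - \frac{125537}{41846} + 621000 = \frac{25986240463}{41846}$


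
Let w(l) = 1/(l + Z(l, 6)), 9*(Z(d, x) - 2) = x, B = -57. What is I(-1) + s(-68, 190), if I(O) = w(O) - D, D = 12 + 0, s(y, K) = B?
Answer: -342/5 ≈ -68.400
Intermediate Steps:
s(y, K) = -57
Z(d, x) = 2 + x/9
w(l) = 1/(8/3 + l) (w(l) = 1/(l + (2 + (⅑)*6)) = 1/(l + (2 + ⅔)) = 1/(l + 8/3) = 1/(8/3 + l))
D = 12
I(O) = -12 + 3/(8 + 3*O) (I(O) = 3/(8 + 3*O) - 1*12 = 3/(8 + 3*O) - 12 = -12 + 3/(8 + 3*O))
I(-1) + s(-68, 190) = 3*(-31 - 12*(-1))/(8 + 3*(-1)) - 57 = 3*(-31 + 12)/(8 - 3) - 57 = 3*(-19)/5 - 57 = 3*(⅕)*(-19) - 57 = -57/5 - 57 = -342/5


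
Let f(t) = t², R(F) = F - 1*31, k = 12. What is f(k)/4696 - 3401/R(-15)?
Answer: 1997215/27002 ≈ 73.965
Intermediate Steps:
R(F) = -31 + F (R(F) = F - 31 = -31 + F)
f(k)/4696 - 3401/R(-15) = 12²/4696 - 3401/(-31 - 15) = 144*(1/4696) - 3401/(-46) = 18/587 - 3401*(-1/46) = 18/587 + 3401/46 = 1997215/27002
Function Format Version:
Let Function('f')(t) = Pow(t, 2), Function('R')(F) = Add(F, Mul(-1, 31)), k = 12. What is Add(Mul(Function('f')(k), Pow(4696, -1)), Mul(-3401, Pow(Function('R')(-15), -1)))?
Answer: Rational(1997215, 27002) ≈ 73.965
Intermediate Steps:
Function('R')(F) = Add(-31, F) (Function('R')(F) = Add(F, -31) = Add(-31, F))
Add(Mul(Function('f')(k), Pow(4696, -1)), Mul(-3401, Pow(Function('R')(-15), -1))) = Add(Mul(Pow(12, 2), Pow(4696, -1)), Mul(-3401, Pow(Add(-31, -15), -1))) = Add(Mul(144, Rational(1, 4696)), Mul(-3401, Pow(-46, -1))) = Add(Rational(18, 587), Mul(-3401, Rational(-1, 46))) = Add(Rational(18, 587), Rational(3401, 46)) = Rational(1997215, 27002)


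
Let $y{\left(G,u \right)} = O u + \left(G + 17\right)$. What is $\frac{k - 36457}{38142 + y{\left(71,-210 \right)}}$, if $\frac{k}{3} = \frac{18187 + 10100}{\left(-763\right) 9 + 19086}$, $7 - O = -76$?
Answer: $- \frac{74230537}{42359200} \approx -1.7524$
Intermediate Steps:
$O = 83$ ($O = 7 - -76 = 7 + 76 = 83$)
$k = \frac{28287}{4073}$ ($k = 3 \frac{18187 + 10100}{\left(-763\right) 9 + 19086} = 3 \frac{28287}{-6867 + 19086} = 3 \cdot \frac{28287}{12219} = 3 \cdot 28287 \cdot \frac{1}{12219} = 3 \cdot \frac{9429}{4073} = \frac{28287}{4073} \approx 6.945$)
$y{\left(G,u \right)} = 17 + G + 83 u$ ($y{\left(G,u \right)} = 83 u + \left(G + 17\right) = 83 u + \left(17 + G\right) = 17 + G + 83 u$)
$\frac{k - 36457}{38142 + y{\left(71,-210 \right)}} = \frac{\frac{28287}{4073} - 36457}{38142 + \left(17 + 71 + 83 \left(-210\right)\right)} = - \frac{148461074}{4073 \left(38142 + \left(17 + 71 - 17430\right)\right)} = - \frac{148461074}{4073 \left(38142 - 17342\right)} = - \frac{148461074}{4073 \cdot 20800} = \left(- \frac{148461074}{4073}\right) \frac{1}{20800} = - \frac{74230537}{42359200}$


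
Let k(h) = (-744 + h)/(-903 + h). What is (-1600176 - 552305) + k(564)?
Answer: -243230293/113 ≈ -2.1525e+6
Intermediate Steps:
k(h) = (-744 + h)/(-903 + h)
(-1600176 - 552305) + k(564) = (-1600176 - 552305) + (-744 + 564)/(-903 + 564) = -2152481 - 180/(-339) = -2152481 - 1/339*(-180) = -2152481 + 60/113 = -243230293/113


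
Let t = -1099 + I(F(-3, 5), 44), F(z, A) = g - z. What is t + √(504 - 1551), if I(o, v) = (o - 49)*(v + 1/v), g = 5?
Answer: -127773/44 + I*√1047 ≈ -2903.9 + 32.357*I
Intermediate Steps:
F(z, A) = 5 - z
I(o, v) = (-49 + o)*(v + 1/v)
t = -127773/44 (t = -1099 + (-49 + (5 - 1*(-3)) + 44²*(-49 + (5 - 1*(-3))))/44 = -1099 + (-49 + (5 + 3) + 1936*(-49 + (5 + 3)))/44 = -1099 + (-49 + 8 + 1936*(-49 + 8))/44 = -1099 + (-49 + 8 + 1936*(-41))/44 = -1099 + (-49 + 8 - 79376)/44 = -1099 + (1/44)*(-79417) = -1099 - 79417/44 = -127773/44 ≈ -2903.9)
t + √(504 - 1551) = -127773/44 + √(504 - 1551) = -127773/44 + √(-1047) = -127773/44 + I*√1047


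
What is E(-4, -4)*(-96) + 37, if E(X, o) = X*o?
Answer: -1499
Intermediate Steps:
E(-4, -4)*(-96) + 37 = -4*(-4)*(-96) + 37 = 16*(-96) + 37 = -1536 + 37 = -1499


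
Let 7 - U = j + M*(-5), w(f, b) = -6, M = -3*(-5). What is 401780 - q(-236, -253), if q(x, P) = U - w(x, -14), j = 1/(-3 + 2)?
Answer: 401691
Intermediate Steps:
j = -1 (j = 1/(-1) = -1)
M = 15
U = 83 (U = 7 - (-1 + 15*(-5)) = 7 - (-1 - 75) = 7 - 1*(-76) = 7 + 76 = 83)
q(x, P) = 89 (q(x, P) = 83 - 1*(-6) = 83 + 6 = 89)
401780 - q(-236, -253) = 401780 - 1*89 = 401780 - 89 = 401691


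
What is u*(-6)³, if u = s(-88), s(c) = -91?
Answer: 19656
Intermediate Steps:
u = -91
u*(-6)³ = -91*(-6)³ = -91*(-216) = 19656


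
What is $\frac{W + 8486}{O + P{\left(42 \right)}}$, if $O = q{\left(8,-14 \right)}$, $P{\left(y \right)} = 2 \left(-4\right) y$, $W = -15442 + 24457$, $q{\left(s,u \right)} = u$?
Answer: $- \frac{17501}{350} \approx -50.003$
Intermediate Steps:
$W = 9015$
$P{\left(y \right)} = - 8 y$
$O = -14$
$\frac{W + 8486}{O + P{\left(42 \right)}} = \frac{9015 + 8486}{-14 - 336} = \frac{17501}{-14 - 336} = \frac{17501}{-350} = 17501 \left(- \frac{1}{350}\right) = - \frac{17501}{350}$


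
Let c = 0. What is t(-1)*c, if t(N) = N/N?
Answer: 0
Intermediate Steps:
t(N) = 1
t(-1)*c = 1*0 = 0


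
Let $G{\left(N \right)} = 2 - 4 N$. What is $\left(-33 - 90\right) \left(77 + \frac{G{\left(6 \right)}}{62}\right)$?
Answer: $- \frac{292248}{31} \approx -9427.4$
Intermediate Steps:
$\left(-33 - 90\right) \left(77 + \frac{G{\left(6 \right)}}{62}\right) = \left(-33 - 90\right) \left(77 + \frac{2 - 24}{62}\right) = - 123 \left(77 + \left(2 - 24\right) \frac{1}{62}\right) = - 123 \left(77 - \frac{11}{31}\right) = \left(-123\right) \frac{2376}{31} = - \frac{292248}{31}$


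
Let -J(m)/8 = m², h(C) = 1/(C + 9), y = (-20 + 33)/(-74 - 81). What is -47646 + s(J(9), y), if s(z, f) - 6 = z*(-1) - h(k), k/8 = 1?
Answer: -798865/17 ≈ -46992.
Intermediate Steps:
k = 8 (k = 8*1 = 8)
y = -13/155 (y = 13/(-155) = 13*(-1/155) = -13/155 ≈ -0.083871)
h(C) = 1/(9 + C)
J(m) = -8*m²
s(z, f) = 101/17 - z (s(z, f) = 6 + (z*(-1) - 1/(9 + 8)) = 6 + (-z - 1/17) = 6 + (-1/17 - z) = 101/17 - z)
-47646 + s(J(9), y) = -47646 + (101/17 - (-8)*9²) = -47646 + (101/17 - (-8)*81) = -47646 + (101/17 - 1*(-648)) = -47646 + (101/17 + 648) = -47646 + 11117/17 = -798865/17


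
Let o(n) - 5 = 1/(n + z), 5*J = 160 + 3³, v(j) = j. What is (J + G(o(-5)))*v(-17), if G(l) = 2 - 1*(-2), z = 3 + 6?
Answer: -3519/5 ≈ -703.80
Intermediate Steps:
z = 9
J = 187/5 (J = (160 + 3³)/5 = (160 + 27)/5 = (⅕)*187 = 187/5 ≈ 37.400)
o(n) = 5 + 1/(9 + n) (o(n) = 5 + 1/(n + 9) = 5 + 1/(9 + n))
G(l) = 4 (G(l) = 2 + 2 = 4)
(J + G(o(-5)))*v(-17) = (187/5 + 4)*(-17) = (207/5)*(-17) = -3519/5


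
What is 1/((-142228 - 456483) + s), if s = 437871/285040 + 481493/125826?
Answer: -2561817360/1533774494828591 ≈ -1.6703e-6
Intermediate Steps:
s = 13738594369/2561817360 (s = 437871*(1/285040) + 481493*(1/125826) = 62553/40720 + 481493/125826 = 13738594369/2561817360 ≈ 5.3628)
1/((-142228 - 456483) + s) = 1/((-142228 - 456483) + 13738594369/2561817360) = 1/(-598711 + 13738594369/2561817360) = 1/(-1533774494828591/2561817360) = -2561817360/1533774494828591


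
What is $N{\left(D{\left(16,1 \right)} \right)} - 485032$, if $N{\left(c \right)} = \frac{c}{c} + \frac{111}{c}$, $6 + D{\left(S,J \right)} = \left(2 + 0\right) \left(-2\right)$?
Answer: $- \frac{4850421}{10} \approx -4.8504 \cdot 10^{5}$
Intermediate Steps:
$D{\left(S,J \right)} = -10$ ($D{\left(S,J \right)} = -6 + \left(2 + 0\right) \left(-2\right) = -6 + 2 \left(-2\right) = -6 - 4 = -10$)
$N{\left(c \right)} = 1 + \frac{111}{c}$
$N{\left(D{\left(16,1 \right)} \right)} - 485032 = \frac{111 - 10}{-10} - 485032 = \left(- \frac{1}{10}\right) 101 - 485032 = - \frac{101}{10} - 485032 = - \frac{4850421}{10}$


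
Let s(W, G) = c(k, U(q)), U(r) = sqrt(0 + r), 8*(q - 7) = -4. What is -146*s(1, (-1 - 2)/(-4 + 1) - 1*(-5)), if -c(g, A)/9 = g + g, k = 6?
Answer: 15768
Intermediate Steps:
q = 13/2 (q = 7 + (1/8)*(-4) = 7 - 1/2 = 13/2 ≈ 6.5000)
U(r) = sqrt(r)
c(g, A) = -18*g (c(g, A) = -9*(g + g) = -18*g)
s(W, G) = -108 (s(W, G) = -18*6 = -108)
-146*s(1, (-1 - 2)/(-4 + 1) - 1*(-5)) = -146*(-108) = 15768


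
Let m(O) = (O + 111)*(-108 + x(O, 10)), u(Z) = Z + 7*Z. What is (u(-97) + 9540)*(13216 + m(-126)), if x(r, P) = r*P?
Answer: 295662304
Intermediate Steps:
u(Z) = 8*Z
x(r, P) = P*r
m(O) = (-108 + 10*O)*(111 + O) (m(O) = (O + 111)*(-108 + 10*O) = (111 + O)*(-108 + 10*O) = (-108 + 10*O)*(111 + O))
(u(-97) + 9540)*(13216 + m(-126)) = (8*(-97) + 9540)*(13216 + (-11988 + 10*(-126)**2 + 1002*(-126))) = (-776 + 9540)*(13216 + (-11988 + 10*15876 - 126252)) = 8764*(13216 + (-11988 + 158760 - 126252)) = 8764*(13216 + 20520) = 8764*33736 = 295662304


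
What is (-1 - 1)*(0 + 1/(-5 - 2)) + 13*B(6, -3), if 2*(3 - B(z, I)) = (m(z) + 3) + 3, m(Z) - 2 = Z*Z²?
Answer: -9917/7 ≈ -1416.7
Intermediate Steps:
m(Z) = 2 + Z³ (m(Z) = 2 + Z*Z² = 2 + Z³)
B(z, I) = -1 - z³/2 (B(z, I) = 3 - (((2 + z³) + 3) + 3)/2 = 3 - ((5 + z³) + 3)/2 = 3 - (8 + z³)/2 = 3 + (-4 - z³/2) = -1 - z³/2)
(-1 - 1)*(0 + 1/(-5 - 2)) + 13*B(6, -3) = (-1 - 1)*(0 + 1/(-5 - 2)) + 13*(-1 - ½*6³) = -2*(0 + 1/(-7)) + 13*(-1 - ½*216) = -2*(0 - ⅐) + 13*(-1 - 108) = -2*(-⅐) + 13*(-109) = 2/7 - 1417 = -9917/7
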